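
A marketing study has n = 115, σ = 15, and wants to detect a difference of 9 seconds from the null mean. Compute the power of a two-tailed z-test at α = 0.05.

SE = σ/√n = 15/√115 = 1.399. Non-centrality λ = d/SE = 9/1.399 = 6.434. Power ≈ Φ(λ - z_{α/2}) = Φ(6.434 - 1.96) = Φ(4.474) = 1.0.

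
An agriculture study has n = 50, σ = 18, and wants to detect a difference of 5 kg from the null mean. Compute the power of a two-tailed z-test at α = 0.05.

SE = σ/√n = 18/√50 = 2.546. Non-centrality λ = d/SE = 5/2.546 = 1.964. Power ≈ Φ(λ - z_{α/2}) = Φ(1.964 - 1.96) = Φ(0.004) = 0.502.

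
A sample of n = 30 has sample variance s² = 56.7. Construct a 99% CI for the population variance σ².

df = 29. χ²_{0.005} = 52.336, χ²_{0.995} = 13.121. CI for σ² = ((n-1)s²/χ²_{α/2}, (n-1)s²/χ²_{1-α/2}) = (29·56.7/52.336, 29·56.7/13.121) = (31.42, 125.32)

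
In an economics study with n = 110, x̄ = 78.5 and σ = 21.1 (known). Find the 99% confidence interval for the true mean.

CI = x̄ ± z*(σ/√n) = 78.5 ± 2.576(21.1/√110) = 78.5 ± 5.18 = (73.32, 83.68)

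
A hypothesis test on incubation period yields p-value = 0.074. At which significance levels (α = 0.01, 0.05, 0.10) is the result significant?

p = 0.074. Significant at: α = 0.1.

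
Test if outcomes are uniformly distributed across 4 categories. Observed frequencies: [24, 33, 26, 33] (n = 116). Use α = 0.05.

Expected = 29 each. χ² = Σ(O-E)²/E = 2.276. df = 3, critical value = 7.815. Fail to reject H₀.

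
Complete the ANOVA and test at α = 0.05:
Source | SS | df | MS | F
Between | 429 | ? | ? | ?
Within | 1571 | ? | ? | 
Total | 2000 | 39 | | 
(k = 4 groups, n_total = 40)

df_between = 3, df_within = 36. MS_between = 143.0, MS_within = 43.64. F = 3.277, F_crit ≈ 2.866. Reject H₀.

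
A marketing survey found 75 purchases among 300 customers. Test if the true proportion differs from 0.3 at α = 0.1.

p̂ = 0.25, p₀ = 0.3. z = (p̂ - p₀)/√(p₀(1-p₀)/n) = -1.89. Critical: ±1.645. Reject H₀.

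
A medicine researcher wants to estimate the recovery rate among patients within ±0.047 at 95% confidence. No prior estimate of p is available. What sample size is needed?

Conservative approach: use p = 0.5 (maximizes p(1-p) = 0.25). n = z²(0.25)/E² = 1.96²×0.25/0.047² = 434.8 → n = 435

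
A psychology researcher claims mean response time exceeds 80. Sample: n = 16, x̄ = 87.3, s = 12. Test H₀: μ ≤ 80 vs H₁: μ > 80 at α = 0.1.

t = (87.3 - 80)/(12/√16) = 2.433, df = 15. Critical t = 1.341. Reject H₀.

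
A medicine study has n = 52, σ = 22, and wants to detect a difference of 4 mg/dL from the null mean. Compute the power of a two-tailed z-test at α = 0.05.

SE = σ/√n = 22/√52 = 3.051. Non-centrality λ = d/SE = 4/3.051 = 1.311. Power ≈ Φ(λ - z_{α/2}) = Φ(1.311 - 1.96) = Φ(-0.649) = 0.258.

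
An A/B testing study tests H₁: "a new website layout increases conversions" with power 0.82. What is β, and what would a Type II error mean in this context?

β = 1 - power = 1 - 0.82 = 0.18. A Type II error is failing to reject H₀ when H₀ is false (false negative) — here, failing to conclude that a new website layout increases conversions when in fact it is true. Consequence: discarding a layout that would have improved conversions — lost revenue.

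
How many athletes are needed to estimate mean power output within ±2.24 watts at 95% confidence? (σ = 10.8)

n = (z*σ/E)² = (1.96×10.8/2.24)² = 89.3 → n = 90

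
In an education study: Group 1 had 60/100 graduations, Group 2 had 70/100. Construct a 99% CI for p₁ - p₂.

p̂₁ = 0.6, p̂₂ = 0.7. Difference = -0.1. CI = (-0.273, 0.073)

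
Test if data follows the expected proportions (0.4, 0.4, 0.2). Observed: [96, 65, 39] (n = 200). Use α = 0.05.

Expected: [80.0, 80.0, 40.0]. χ² = 6.038. df = 2, critical = 5.991. Reject H₀.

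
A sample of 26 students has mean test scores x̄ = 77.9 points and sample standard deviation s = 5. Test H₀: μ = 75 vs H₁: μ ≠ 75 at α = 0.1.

t = (x̄ - μ₀)/(s/√n) = (77.9 - 75)/(5/√26) = 2.957. df = 25, critical t = ±1.708. Reject H₀.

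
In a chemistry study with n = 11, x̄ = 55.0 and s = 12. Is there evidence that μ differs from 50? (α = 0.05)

t = (x̄ - μ₀)/(s/√n) = (55.0 - 50)/(12/√11) = 1.382. df = 10, critical t = ±2.228. Fail to reject H₀.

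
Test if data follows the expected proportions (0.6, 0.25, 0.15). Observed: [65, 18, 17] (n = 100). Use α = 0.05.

Expected: [60.0, 25.0, 15.0]. χ² = 2.643. df = 2, critical = 5.991. Fail to reject H₀.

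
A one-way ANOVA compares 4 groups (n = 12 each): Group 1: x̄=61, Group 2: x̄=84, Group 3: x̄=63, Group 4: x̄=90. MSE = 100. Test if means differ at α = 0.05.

Grand mean = 74.5. SS_between = 7740.0, MS_between = 2580.0. F = 25.8, F_crit ≈ 2.816. Reject H₀.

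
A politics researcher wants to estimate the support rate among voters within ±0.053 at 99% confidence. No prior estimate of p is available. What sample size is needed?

Conservative approach: use p = 0.5 (maximizes p(1-p) = 0.25). n = z²(0.25)/E² = 2.576²×0.25/0.053² = 590.6 → n = 591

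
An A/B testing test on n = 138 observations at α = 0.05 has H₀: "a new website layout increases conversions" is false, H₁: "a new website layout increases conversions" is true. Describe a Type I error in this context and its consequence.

Type I error: rejecting H₀ when it is true — concluding that a new website layout increases conversions when in fact it is not. Consequence: rolling out a layout that doesn't actually help — wasted engineering effort.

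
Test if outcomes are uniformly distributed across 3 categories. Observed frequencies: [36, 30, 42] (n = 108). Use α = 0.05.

Expected = 36 each. χ² = Σ(O-E)²/E = 2.0. df = 2, critical value = 5.991. Fail to reject H₀.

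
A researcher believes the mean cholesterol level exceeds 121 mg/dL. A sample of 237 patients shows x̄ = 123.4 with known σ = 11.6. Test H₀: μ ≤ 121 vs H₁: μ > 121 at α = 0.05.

z = 3.185. Critical value: 1.645. Reject H₀.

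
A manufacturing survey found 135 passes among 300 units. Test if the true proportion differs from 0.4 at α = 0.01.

p̂ = 0.45, p₀ = 0.4. z = (p̂ - p₀)/√(p₀(1-p₀)/n) = 1.768. Critical: ±2.576. Fail to reject H₀.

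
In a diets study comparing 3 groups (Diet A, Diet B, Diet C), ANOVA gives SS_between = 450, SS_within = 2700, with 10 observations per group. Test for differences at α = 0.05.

df_between = 2, df_within = 27. F = MS_between/MS_within = 225.0/100.0 = 2.25. F_crit ≈ 3.354. Fail to reject H₀.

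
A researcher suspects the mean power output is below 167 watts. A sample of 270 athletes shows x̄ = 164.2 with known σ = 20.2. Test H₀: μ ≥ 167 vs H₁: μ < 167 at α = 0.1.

z = -2.278. Critical value: -1.28. Reject H₀.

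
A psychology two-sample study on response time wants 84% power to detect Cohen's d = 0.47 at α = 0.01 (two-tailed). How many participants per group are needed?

z_{α/2} = 2.576, z_β = Φ⁻¹(0.84) = 0.994. For small effect (d = 0.47): n per group = 2(z_{α/2} + z_β)²/d² = 2(2.576 + 0.994)²/0.47² = 115.4 → 116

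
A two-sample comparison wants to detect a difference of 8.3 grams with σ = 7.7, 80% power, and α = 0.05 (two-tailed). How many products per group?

n per group = 2(z_α/2 + z_β)²σ²/d² = 2×(1.96 + 0.84)²×7.7²/8.3² = 13.5 → n = 14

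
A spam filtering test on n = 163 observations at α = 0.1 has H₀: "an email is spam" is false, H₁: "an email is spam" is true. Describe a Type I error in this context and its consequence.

Type I error: rejecting H₀ when it is true — concluding that an email is spam when in fact it is not. Consequence: a legitimate email is sent to the spam folder and the user misses it.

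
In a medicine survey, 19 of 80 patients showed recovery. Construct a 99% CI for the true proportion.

p̂ = 0.237. CI = p̂ ± z*√(p̂(1-p̂)/n) = (0.115, 0.36)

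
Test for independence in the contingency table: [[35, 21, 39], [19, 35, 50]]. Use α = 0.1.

χ² = 9.212. df = 2, critical = 4.605. Reject H₀. Variables are dependent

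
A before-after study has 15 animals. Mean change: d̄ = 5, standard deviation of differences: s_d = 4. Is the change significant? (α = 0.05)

t = d̄/(s_d/√n) = 5/(4/√15) = 4.841. df = 14, critical t = ±2.145. Reject H₀.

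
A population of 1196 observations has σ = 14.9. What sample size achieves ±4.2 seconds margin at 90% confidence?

Without FPC: n₀ = (1.645×14.9/4.2)² = 34.057. With FPC: n = n₀N/(n₀+N-1) = 33.1 → n = 34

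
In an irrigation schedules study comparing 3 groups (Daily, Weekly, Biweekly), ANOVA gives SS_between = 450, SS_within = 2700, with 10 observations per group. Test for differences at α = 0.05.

df_between = 2, df_within = 27. F = MS_between/MS_within = 225.0/100.0 = 2.25. F_crit ≈ 3.354. Fail to reject H₀.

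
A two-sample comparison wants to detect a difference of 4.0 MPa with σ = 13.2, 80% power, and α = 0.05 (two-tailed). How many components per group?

n per group = 2(z_α/2 + z_β)²σ²/d² = 2×(1.96 + 0.84)²×13.2²/4.0² = 170.8 → n = 171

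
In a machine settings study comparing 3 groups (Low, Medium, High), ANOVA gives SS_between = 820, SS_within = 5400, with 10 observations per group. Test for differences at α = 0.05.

df_between = 2, df_within = 27. F = MS_between/MS_within = 410.0/200.0 = 2.05. F_crit ≈ 3.354. Fail to reject H₀.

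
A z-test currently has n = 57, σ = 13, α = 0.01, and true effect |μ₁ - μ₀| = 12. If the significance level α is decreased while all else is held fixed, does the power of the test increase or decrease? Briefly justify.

Power decreases: a smaller α raises the critical value, so less of the H₁ sampling distribution falls in the rejection region.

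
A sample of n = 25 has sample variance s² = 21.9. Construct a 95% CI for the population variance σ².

df = 24. χ²_{0.025} = 39.364, χ²_{0.975} = 12.401. CI for σ² = ((n-1)s²/χ²_{α/2}, (n-1)s²/χ²_{1-α/2}) = (24·21.9/39.364, 24·21.9/12.401) = (13.35, 42.38)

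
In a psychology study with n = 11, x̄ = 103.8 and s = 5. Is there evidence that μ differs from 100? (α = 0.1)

t = (x̄ - μ₀)/(s/√n) = (103.8 - 100)/(5/√11) = 2.521. df = 10, critical t = ±1.812. Reject H₀.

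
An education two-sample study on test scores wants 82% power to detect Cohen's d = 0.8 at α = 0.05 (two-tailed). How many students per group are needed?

z_{α/2} = 1.96, z_β = Φ⁻¹(0.82) = 0.915. For large effect (d = 0.8): n per group = 2(z_{α/2} + z_β)²/d² = 2(1.96 + 0.915)²/0.8² = 25.8 → 26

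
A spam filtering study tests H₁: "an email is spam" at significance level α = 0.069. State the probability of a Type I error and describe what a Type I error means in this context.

P(Type I error) = α = 0.069. A Type I error is rejecting H₀ when H₀ is actually true (false positive) — here, concluding that an email is spam when in fact this is not the case. Consequence: a legitimate email is sent to the spam folder and the user misses it.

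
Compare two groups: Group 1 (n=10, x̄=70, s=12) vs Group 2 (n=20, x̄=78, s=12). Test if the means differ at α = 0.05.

Pooled sp = 12.0. t = -1.721, df = 28. Critical t = ±2.048. Fail to reject H₀.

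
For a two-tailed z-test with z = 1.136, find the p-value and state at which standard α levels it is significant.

p = 2·P(Z > |1.136|) = 2·(1 - Φ(1.136)) ≈ 0.256. Not significant at any standard level.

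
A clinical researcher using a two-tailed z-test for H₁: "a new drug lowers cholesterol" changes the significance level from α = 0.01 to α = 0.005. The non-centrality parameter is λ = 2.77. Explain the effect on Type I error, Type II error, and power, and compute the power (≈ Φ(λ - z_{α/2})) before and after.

Decreasing α from 0.01 to 0.005:
• Type I error rate decreases (α is the Type I rate by definition).
• Critical value moves from z_{α/2} = 2.576 to 2.807, so power = Φ(λ - z_{α/2}) goes from Φ(2.77 - 2.576) = 0.577 to Φ(2.77 - 2.807) = 0.485.
• Type II error rate β = 1 - power therefore increases (0.423 → 0.515).
Appropriate when false positives are costly — here, approving an ineffective drug — patients take a useless medication and may skip effective alternatives.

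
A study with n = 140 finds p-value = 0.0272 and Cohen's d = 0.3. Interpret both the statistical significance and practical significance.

Statistically significant (p = 0.0272 < 0.05). Cohen's d = 0.3 indicates a small effect size. Both statistical and practical significance should be considered.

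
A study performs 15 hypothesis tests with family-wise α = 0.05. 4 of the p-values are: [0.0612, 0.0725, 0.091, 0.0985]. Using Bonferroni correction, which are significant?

Bonferroni α = 0.05/15 = 0.00333. None of the given p-values are significant.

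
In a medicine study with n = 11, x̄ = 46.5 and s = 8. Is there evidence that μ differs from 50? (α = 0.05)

t = (x̄ - μ₀)/(s/√n) = (46.5 - 50)/(8/√11) = -1.451. df = 10, critical t = ±2.228. Fail to reject H₀.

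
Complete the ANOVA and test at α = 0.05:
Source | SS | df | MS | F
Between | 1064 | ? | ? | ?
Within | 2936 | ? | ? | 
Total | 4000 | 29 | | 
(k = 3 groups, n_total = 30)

df_between = 2, df_within = 27. MS_between = 532.0, MS_within = 108.74. F = 4.892, F_crit ≈ 3.354. Reject H₀.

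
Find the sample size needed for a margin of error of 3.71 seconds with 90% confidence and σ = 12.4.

n = (z*σ/E)² = (1.645×12.4/3.71)² = 30.2 → n = 31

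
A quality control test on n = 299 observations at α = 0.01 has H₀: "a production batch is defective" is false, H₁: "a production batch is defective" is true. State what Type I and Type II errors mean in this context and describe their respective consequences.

Type I (false positive): concluding that a production batch is defective when it is not — scrapping a good batch — wasted material and cost for no reason. Type II (false negative): failing to conclude that a production batch is defective when it is — shipping a defective batch — faulty products reach customers. Which is costlier depends on domain priorities and is a judgement call rather than a statistical fact.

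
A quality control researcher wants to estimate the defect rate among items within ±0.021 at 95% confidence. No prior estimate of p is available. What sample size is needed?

Conservative approach: use p = 0.5 (maximizes p(1-p) = 0.25). n = z²(0.25)/E² = 1.96²×0.25/0.021² = 2177.8 → n = 2178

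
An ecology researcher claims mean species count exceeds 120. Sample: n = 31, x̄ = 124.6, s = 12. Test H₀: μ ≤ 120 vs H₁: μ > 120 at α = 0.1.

t = (124.6 - 120)/(12/√31) = 2.134, df = 30. Critical t = 1.31. Reject H₀.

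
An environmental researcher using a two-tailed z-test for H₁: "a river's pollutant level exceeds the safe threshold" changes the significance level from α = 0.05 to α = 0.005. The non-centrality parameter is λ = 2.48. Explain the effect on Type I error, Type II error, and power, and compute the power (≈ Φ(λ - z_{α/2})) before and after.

Decreasing α from 0.05 to 0.005:
• Type I error rate decreases (α is the Type I rate by definition).
• Critical value moves from z_{α/2} = 1.96 to 2.807, so power = Φ(λ - z_{α/2}) goes from Φ(2.48 - 1.96) = 0.698 to Φ(2.48 - 2.807) = 0.372.
• Type II error rate β = 1 - power therefore increases (0.302 → 0.628).
Appropriate when false positives are costly — here, shutting down a compliant factory unnecessarily.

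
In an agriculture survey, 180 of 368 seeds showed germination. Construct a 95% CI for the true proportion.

p̂ = 0.489. CI = p̂ ± z*√(p̂(1-p̂)/n) = (0.438, 0.54)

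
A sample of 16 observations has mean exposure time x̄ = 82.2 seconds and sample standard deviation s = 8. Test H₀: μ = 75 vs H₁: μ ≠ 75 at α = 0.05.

t = (x̄ - μ₀)/(s/√n) = (82.2 - 75)/(8/√16) = 3.6. df = 15, critical t = ±2.131. Reject H₀.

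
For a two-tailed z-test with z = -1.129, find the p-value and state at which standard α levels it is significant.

p = 2·P(Z > |-1.129|) = 2·(1 - Φ(1.129)) ≈ 0.2589. Not significant at any standard level.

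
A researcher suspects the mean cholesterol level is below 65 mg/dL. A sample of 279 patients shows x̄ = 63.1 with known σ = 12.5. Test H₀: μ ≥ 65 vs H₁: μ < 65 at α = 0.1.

z = -2.539. Critical value: -1.28. Reject H₀.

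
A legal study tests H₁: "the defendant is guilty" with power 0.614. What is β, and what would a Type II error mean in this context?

β = 1 - power = 1 - 0.614 = 0.386. A Type II error is failing to reject H₀ when H₀ is false (false negative) — here, failing to conclude that the defendant is guilty when in fact it is true. Consequence: acquitting a guilty person.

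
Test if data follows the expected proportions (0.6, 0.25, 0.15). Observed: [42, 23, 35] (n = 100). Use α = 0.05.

Expected: [60.0, 25.0, 15.0]. χ² = 32.227. df = 2, critical = 5.991. Reject H₀.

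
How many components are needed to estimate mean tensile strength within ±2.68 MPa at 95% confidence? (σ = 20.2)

n = (z*σ/E)² = (1.96×20.2/2.68)² = 218.2 → n = 219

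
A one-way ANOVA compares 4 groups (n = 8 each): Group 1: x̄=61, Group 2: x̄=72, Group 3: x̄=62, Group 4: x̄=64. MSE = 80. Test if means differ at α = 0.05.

Grand mean = 64.75. SS_between = 598.0, MS_between = 199.33. F = 2.492, F_crit ≈ 2.947. Fail to reject H₀.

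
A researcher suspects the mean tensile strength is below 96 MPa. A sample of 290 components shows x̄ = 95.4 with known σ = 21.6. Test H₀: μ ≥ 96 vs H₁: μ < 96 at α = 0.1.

z = -0.473. Critical value: -1.28. Fail to reject H₀.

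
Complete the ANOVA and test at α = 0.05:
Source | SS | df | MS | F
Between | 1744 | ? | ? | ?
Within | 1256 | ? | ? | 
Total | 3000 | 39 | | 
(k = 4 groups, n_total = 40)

df_between = 3, df_within = 36. MS_between = 581.33, MS_within = 34.89. F = 16.662, F_crit ≈ 2.866. Reject H₀.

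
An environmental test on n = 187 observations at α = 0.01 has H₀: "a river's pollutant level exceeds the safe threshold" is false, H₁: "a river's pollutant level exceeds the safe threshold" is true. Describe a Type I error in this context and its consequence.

Type I error: rejecting H₀ when it is true — concluding that a river's pollutant level exceeds the safe threshold when in fact it is not. Consequence: shutting down a compliant factory unnecessarily.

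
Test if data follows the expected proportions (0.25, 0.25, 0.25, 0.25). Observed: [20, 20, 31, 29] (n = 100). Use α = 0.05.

Expected: [25.0, 25.0, 25.0, 25.0]. χ² = 4.08. df = 3, critical = 7.815. Fail to reject H₀.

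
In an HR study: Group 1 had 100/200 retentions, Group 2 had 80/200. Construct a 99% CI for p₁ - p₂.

p̂₁ = 0.5, p̂₂ = 0.4. Difference = 0.1. CI = (-0.028, 0.228)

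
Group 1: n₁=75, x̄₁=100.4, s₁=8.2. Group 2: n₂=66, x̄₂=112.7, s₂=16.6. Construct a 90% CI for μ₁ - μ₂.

Difference = -12.3. SE = √(8.2²/75 + 16.6²/66) = 2.252. CI = (-16.0, -8.6)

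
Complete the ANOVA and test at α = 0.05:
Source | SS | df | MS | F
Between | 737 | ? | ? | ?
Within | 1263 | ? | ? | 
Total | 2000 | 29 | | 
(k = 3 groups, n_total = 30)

df_between = 2, df_within = 27. MS_between = 368.5, MS_within = 46.78. F = 7.878, F_crit ≈ 3.354. Reject H₀.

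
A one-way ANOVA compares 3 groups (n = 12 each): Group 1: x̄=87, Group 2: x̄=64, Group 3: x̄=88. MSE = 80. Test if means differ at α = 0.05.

Grand mean = 79.67. SS_between = 4424.0, MS_between = 2212.0. F = 27.65, F_crit ≈ 3.285. Reject H₀.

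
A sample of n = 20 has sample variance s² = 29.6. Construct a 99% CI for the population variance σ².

df = 19. χ²_{0.005} = 38.582, χ²_{0.995} = 6.844. CI for σ² = ((n-1)s²/χ²_{α/2}, (n-1)s²/χ²_{1-α/2}) = (19·29.6/38.582, 19·29.6/6.844) = (14.58, 82.17)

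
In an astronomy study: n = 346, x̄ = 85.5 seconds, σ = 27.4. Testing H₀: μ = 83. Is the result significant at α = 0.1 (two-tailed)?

z = (85.5 - 83)/(27.4/√346) = 1.697. Since |z| > 1.645, significant at α = 0.1.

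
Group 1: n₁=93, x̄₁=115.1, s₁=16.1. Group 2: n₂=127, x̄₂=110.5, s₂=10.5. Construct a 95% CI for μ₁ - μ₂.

Difference = 4.6. SE = √(16.1²/93 + 10.5²/127) = 1.912. CI = (0.85, 8.35)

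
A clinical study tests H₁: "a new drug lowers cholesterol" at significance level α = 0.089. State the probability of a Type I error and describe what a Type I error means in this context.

P(Type I error) = α = 0.089. A Type I error is rejecting H₀ when H₀ is actually true (false positive) — here, concluding that a new drug lowers cholesterol when in fact this is not the case. Consequence: approving an ineffective drug — patients take a useless medication and may skip effective alternatives.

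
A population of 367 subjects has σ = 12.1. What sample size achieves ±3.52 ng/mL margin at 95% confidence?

Without FPC: n₀ = (1.96×12.1/3.52)² = 45.394. With FPC: n = n₀N/(n₀+N-1) = 40.5 → n = 41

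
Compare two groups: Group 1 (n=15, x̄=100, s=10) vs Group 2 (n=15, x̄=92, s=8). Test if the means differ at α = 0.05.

Pooled sp = 9.06. t = 2.419, df = 28. Critical t = ±2.048. Reject H₀.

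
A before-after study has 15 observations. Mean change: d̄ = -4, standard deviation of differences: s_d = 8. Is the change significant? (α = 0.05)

t = d̄/(s_d/√n) = -4/(8/√15) = -1.936. df = 14, critical t = ±2.145. Fail to reject H₀.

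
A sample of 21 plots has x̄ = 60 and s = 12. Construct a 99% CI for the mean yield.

CI = x̄ ± t*(s/√n) = 60 ± 2.845(12/√21) = (52.55, 67.45)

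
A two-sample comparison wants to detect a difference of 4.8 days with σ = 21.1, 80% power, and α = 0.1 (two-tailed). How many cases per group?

n per group = 2(z_α/2 + z_β)²σ²/d² = 2×(1.645 + 0.84)²×21.1²/4.8² = 238.7 → n = 239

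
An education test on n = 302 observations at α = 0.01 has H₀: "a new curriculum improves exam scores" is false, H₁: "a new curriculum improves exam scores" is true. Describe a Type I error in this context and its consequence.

Type I error: rejecting H₀ when it is true — concluding that a new curriculum improves exam scores when in fact it is not. Consequence: adopting a curriculum that gives no real benefit — disruption for nothing.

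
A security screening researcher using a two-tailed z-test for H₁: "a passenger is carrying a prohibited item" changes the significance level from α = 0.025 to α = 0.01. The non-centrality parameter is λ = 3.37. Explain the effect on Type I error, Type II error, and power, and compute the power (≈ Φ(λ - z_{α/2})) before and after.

Decreasing α from 0.025 to 0.01:
• Type I error rate decreases (α is the Type I rate by definition).
• Critical value moves from z_{α/2} = 2.241 to 2.576, so power = Φ(λ - z_{α/2}) goes from Φ(3.37 - 2.241) = 0.871 to Φ(3.37 - 2.576) = 0.786.
• Type II error rate β = 1 - power therefore increases (0.129 → 0.214).
Appropriate when false positives are costly — here, detaining an innocent passenger — delay and inconvenience.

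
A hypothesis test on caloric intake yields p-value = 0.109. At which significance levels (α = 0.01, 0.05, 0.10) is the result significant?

p = 0.109. Not significant at any of the given levels.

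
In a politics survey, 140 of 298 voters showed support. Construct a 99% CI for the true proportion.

p̂ = 0.47. CI = p̂ ± z*√(p̂(1-p̂)/n) = (0.395, 0.544)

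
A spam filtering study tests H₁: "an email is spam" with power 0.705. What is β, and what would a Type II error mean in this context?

β = 1 - power = 1 - 0.705 = 0.295. A Type II error is failing to reject H₀ when H₀ is false (false negative) — here, failing to conclude that an email is spam when in fact it is true. Consequence: a spam email lands in the inbox.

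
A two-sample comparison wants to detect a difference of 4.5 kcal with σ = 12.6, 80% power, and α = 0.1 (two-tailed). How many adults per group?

n per group = 2(z_α/2 + z_β)²σ²/d² = 2×(1.645 + 0.84)²×12.6²/4.5² = 96.8 → n = 97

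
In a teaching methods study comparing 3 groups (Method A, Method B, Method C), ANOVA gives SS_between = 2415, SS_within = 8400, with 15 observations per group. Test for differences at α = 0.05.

df_between = 2, df_within = 42. F = MS_between/MS_within = 1207.5/200.0 = 6.037. F_crit ≈ 3.22. Reject H₀. At least one mean differs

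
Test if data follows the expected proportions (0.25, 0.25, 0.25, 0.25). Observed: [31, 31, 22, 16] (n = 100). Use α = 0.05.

Expected: [25.0, 25.0, 25.0, 25.0]. χ² = 6.48. df = 3, critical = 7.815. Fail to reject H₀.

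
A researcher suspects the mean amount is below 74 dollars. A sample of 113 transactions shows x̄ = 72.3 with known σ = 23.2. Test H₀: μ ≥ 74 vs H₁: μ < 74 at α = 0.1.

z = -0.779. Critical value: -1.28. Fail to reject H₀.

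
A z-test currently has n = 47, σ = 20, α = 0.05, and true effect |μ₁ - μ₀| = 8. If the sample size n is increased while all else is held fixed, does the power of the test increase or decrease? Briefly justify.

Power increases: a larger n shrinks the standard error σ/√n, moving the sampling distribution under H₁ further from the critical value.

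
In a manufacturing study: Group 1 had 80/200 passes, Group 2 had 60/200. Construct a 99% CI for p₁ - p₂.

p̂₁ = 0.4, p̂₂ = 0.3. Difference = 0.1. CI = (-0.022, 0.222)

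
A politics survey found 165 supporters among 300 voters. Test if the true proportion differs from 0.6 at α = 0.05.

p̂ = 0.55, p₀ = 0.6. z = (p̂ - p₀)/√(p₀(1-p₀)/n) = -1.768. Critical: ±1.96. Fail to reject H₀.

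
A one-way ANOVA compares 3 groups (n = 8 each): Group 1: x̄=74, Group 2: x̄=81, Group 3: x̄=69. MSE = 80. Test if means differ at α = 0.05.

Grand mean = 74.67. SS_between = 581.33, MS_between = 290.67. F = 3.633, F_crit ≈ 3.467. Reject H₀.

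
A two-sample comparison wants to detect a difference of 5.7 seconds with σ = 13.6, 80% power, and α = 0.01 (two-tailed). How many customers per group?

n per group = 2(z_α/2 + z_β)²σ²/d² = 2×(2.576 + 0.84)²×13.6²/5.7² = 132.9 → n = 133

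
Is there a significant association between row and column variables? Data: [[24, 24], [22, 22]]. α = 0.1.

χ² = 0.0. df = 1, critical = 2.706. Fail to reject H₀. No evidence of dependence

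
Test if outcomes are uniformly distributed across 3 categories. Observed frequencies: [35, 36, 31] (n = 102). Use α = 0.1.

Expected = 34 each. χ² = Σ(O-E)²/E = 0.412. df = 2, critical value = 4.605. Fail to reject H₀.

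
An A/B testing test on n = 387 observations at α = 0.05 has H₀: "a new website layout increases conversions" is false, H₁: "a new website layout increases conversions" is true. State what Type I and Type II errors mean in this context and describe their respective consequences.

Type I (false positive): concluding that a new website layout increases conversions when it is not — rolling out a layout that doesn't actually help — wasted engineering effort. Type II (false negative): failing to conclude that a new website layout increases conversions when it is — discarding a layout that would have improved conversions — lost revenue. Which is costlier depends on domain priorities and is a judgement call rather than a statistical fact.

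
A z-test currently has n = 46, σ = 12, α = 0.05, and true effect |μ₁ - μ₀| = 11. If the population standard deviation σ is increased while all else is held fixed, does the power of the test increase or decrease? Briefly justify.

Power decreases: a larger σ inflates the standard error σ/√n, pulling the sampling distribution under H₁ back toward the critical value.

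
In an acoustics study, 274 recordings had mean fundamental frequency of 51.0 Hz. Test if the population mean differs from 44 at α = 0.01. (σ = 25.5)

z = (x̄ - μ₀)/(σ/√n) = (51.0 - 44)/(25.5/√274) = 4.544. Critical value: ±2.576. Since |4.544| > 2.576, Reject H₀.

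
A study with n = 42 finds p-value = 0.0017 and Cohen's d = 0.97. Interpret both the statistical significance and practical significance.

Statistically significant (p = 0.0017 < 0.05). Cohen's d = 0.97 indicates a large effect size. Both statistical and practical significance should be considered.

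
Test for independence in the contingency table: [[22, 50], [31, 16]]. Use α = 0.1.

χ² = 14.428. df = 1, critical = 2.706. Reject H₀. Variables are dependent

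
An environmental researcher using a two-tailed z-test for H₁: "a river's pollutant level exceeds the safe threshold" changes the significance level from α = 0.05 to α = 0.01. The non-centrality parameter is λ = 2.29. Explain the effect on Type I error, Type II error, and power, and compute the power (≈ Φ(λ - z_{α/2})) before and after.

Decreasing α from 0.05 to 0.01:
• Type I error rate decreases (α is the Type I rate by definition).
• Critical value moves from z_{α/2} = 1.96 to 2.576, so power = Φ(λ - z_{α/2}) goes from Φ(2.29 - 1.96) = 0.629 to Φ(2.29 - 2.576) = 0.387.
• Type II error rate β = 1 - power therefore increases (0.371 → 0.613).
Appropriate when false positives are costly — here, shutting down a compliant factory unnecessarily.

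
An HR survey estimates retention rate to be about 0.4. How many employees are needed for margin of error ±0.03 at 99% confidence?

n = z²p(1-p)/E² = 2.576²×0.4×0.6/0.03² = 1769.5 → n = 1770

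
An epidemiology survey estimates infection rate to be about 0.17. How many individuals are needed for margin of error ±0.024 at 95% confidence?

n = z²p(1-p)/E² = 1.96²×0.17×0.83/0.024² = 941.1 → n = 942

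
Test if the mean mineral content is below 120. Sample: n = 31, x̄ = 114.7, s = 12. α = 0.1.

t = (114.7 - 120)/(12/√31) = -2.459, df = 30. Critical t = -1.31. Reject H₀.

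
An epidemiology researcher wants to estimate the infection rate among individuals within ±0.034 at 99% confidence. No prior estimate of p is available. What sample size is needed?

Conservative approach: use p = 0.5 (maximizes p(1-p) = 0.25). n = z²(0.25)/E² = 2.576²×0.25/0.034² = 1435.1 → n = 1436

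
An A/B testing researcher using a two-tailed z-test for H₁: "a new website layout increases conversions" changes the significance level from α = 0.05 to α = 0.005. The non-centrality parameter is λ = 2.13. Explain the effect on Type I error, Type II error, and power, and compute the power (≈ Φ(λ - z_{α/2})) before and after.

Decreasing α from 0.05 to 0.005:
• Type I error rate decreases (α is the Type I rate by definition).
• Critical value moves from z_{α/2} = 1.96 to 2.807, so power = Φ(λ - z_{α/2}) goes from Φ(2.13 - 1.96) = 0.567 to Φ(2.13 - 2.807) = 0.249.
• Type II error rate β = 1 - power therefore increases (0.433 → 0.751).
Appropriate when false positives are costly — here, rolling out a layout that doesn't actually help — wasted engineering effort.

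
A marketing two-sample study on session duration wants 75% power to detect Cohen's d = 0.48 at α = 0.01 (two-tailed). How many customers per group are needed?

z_{α/2} = 2.576, z_β = Φ⁻¹(0.75) = 0.674. For small effect (d = 0.48): n per group = 2(z_{α/2} + z_β)²/d² = 2(2.576 + 0.674)²/0.48² = 91.7 → 92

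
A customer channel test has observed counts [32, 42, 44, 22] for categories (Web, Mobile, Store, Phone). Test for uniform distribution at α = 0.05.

Expected = 35 each. χ² = Σ(O-E)²/E = 8.8. df = 3, critical value = 7.815. Reject H₀.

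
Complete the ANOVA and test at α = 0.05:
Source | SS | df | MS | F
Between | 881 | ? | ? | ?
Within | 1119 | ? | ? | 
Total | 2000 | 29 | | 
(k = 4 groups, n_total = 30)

df_between = 3, df_within = 26. MS_between = 293.67, MS_within = 43.04. F = 6.823, F_crit ≈ 2.975. Reject H₀.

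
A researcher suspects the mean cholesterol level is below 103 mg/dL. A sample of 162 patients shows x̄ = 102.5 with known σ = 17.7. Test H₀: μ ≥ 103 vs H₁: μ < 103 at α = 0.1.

z = -0.36. Critical value: -1.28. Fail to reject H₀.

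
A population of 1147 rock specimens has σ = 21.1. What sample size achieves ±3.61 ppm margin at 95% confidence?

Without FPC: n₀ = (1.96×21.1/3.61)² = 131.239. With FPC: n = n₀N/(n₀+N-1) = 117.9 → n = 118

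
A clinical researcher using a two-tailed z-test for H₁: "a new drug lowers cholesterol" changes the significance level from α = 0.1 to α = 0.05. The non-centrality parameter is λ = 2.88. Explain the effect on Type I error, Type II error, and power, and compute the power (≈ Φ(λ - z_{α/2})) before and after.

Decreasing α from 0.1 to 0.05:
• Type I error rate decreases (α is the Type I rate by definition).
• Critical value moves from z_{α/2} = 1.645 to 1.96, so power = Φ(λ - z_{α/2}) goes from Φ(2.88 - 1.645) = 0.892 to Φ(2.88 - 1.96) = 0.821.
• Type II error rate β = 1 - power therefore increases (0.108 → 0.179).
Appropriate when false positives are costly — here, approving an ineffective drug — patients take a useless medication and may skip effective alternatives.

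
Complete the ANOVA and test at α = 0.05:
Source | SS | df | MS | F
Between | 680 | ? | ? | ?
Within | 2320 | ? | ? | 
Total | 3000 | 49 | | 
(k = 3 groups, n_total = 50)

df_between = 2, df_within = 47. MS_between = 340.0, MS_within = 49.36. F = 6.888, F_crit ≈ 3.195. Reject H₀.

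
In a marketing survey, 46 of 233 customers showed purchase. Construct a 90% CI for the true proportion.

p̂ = 0.197. CI = p̂ ± z*√(p̂(1-p̂)/n) = (0.155, 0.24)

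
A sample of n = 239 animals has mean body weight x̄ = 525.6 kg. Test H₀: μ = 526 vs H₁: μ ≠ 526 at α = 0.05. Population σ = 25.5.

z = (x̄ - μ₀)/(σ/√n) = (525.6 - 526)/(25.5/√239) = -0.243. Critical value: ±1.96. Since |-0.243| ≤ 1.96, Fail to reject H₀.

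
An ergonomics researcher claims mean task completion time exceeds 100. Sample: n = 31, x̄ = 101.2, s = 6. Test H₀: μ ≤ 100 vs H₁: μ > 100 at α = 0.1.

t = (101.2 - 100)/(6/√31) = 1.114, df = 30. Critical t = 1.31. Fail to reject H₀.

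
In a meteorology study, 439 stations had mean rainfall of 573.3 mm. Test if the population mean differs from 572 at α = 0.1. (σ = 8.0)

z = (x̄ - μ₀)/(σ/√n) = (573.3 - 572)/(8.0/√439) = 3.405. Critical value: ±1.645. Since |3.405| > 1.645, Reject H₀.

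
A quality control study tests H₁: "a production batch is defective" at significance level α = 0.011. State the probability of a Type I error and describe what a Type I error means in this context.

P(Type I error) = α = 0.011. A Type I error is rejecting H₀ when H₀ is actually true (false positive) — here, concluding that a production batch is defective when in fact this is not the case. Consequence: scrapping a good batch — wasted material and cost for no reason.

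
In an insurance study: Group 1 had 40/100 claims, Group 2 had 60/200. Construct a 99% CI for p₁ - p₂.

p̂₁ = 0.4, p̂₂ = 0.3. Difference = 0.1. CI = (-0.051, 0.251)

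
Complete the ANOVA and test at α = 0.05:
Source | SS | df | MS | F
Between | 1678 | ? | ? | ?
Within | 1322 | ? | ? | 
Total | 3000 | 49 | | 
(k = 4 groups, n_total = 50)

df_between = 3, df_within = 46. MS_between = 559.33, MS_within = 28.74. F = 19.462, F_crit ≈ 2.807. Reject H₀.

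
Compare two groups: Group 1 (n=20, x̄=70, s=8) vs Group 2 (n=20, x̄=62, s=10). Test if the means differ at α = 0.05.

Pooled sp = 9.06. t = 2.794, df = 38. Critical t = ±2.024. Reject H₀.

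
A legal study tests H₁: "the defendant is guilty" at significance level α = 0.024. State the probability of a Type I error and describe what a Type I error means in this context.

P(Type I error) = α = 0.024. A Type I error is rejecting H₀ when H₀ is actually true (false positive) — here, concluding that the defendant is guilty when in fact this is not the case. Consequence: convicting an innocent person.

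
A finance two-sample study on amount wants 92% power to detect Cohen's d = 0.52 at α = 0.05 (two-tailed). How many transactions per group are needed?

z_{α/2} = 1.96, z_β = Φ⁻¹(0.92) = 1.405. For medium effect (d = 0.52): n per group = 2(z_{α/2} + z_β)²/d² = 2(1.96 + 1.405)²/0.52² = 83.8 → 84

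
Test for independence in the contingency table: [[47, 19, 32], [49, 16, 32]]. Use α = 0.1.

χ² = 0.294. df = 2, critical = 4.605. Fail to reject H₀. No evidence of dependence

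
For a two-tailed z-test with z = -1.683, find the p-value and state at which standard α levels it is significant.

p = 2·P(Z > |-1.683|) = 2·(1 - Φ(1.683)) ≈ 0.0924. Significant at α = 0.1.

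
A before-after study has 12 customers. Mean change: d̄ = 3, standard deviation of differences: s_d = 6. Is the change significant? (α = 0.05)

t = d̄/(s_d/√n) = 3/(6/√12) = 1.732. df = 11, critical t = ±2.201. Fail to reject H₀.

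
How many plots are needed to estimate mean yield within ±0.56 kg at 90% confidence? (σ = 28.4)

n = (z*σ/E)² = (1.645×28.4/0.56)² = 6959.7 → n = 6960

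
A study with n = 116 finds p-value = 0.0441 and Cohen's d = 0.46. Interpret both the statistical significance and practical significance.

Statistically significant (p = 0.0441 < 0.05). Cohen's d = 0.46 indicates a small effect size. Both statistical and practical significance should be considered.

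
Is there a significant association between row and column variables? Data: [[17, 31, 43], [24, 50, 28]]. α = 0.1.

χ² = 8.221. df = 2, critical = 4.605. Reject H₀. Variables are dependent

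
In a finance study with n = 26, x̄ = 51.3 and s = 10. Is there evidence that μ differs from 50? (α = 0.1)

t = (x̄ - μ₀)/(s/√n) = (51.3 - 50)/(10/√26) = 0.663. df = 25, critical t = ±1.708. Fail to reject H₀.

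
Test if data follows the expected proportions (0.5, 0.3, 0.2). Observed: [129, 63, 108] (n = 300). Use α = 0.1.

Expected: [150.0, 90.0, 60.0]. χ² = 49.44. df = 2, critical = 4.605. Reject H₀.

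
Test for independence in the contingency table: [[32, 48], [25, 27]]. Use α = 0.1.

χ² = 0.838. df = 1, critical = 2.706. Fail to reject H₀. No evidence of dependence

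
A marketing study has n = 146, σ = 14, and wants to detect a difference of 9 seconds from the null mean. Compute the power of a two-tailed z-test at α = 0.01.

SE = σ/√n = 14/√146 = 1.159. Non-centrality λ = d/SE = 9/1.159 = 7.768. Power ≈ Φ(λ - z_{α/2}) = Φ(7.768 - 2.576) = Φ(5.192) = 1.0.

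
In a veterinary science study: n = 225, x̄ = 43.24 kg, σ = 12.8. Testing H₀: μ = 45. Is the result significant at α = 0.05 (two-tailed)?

z = (43.24 - 45)/(12.8/√225) = -2.062. Since |z| > 1.96, significant at α = 0.05.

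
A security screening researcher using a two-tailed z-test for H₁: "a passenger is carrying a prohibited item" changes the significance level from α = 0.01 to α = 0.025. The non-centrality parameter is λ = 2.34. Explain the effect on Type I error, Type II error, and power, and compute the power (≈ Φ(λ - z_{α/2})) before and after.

Increasing α from 0.01 to 0.025:
• Type I error rate increases (α is the Type I rate by definition).
• Critical value moves from z_{α/2} = 2.576 to 2.241, so power = Φ(λ - z_{α/2}) goes from Φ(2.34 - 2.576) = 0.407 to Φ(2.34 - 2.241) = 0.539.
• Type II error rate β = 1 - power therefore decreases (0.593 → 0.461).
Appropriate when false negatives are costly — here, letting a prohibited item through — security breach.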